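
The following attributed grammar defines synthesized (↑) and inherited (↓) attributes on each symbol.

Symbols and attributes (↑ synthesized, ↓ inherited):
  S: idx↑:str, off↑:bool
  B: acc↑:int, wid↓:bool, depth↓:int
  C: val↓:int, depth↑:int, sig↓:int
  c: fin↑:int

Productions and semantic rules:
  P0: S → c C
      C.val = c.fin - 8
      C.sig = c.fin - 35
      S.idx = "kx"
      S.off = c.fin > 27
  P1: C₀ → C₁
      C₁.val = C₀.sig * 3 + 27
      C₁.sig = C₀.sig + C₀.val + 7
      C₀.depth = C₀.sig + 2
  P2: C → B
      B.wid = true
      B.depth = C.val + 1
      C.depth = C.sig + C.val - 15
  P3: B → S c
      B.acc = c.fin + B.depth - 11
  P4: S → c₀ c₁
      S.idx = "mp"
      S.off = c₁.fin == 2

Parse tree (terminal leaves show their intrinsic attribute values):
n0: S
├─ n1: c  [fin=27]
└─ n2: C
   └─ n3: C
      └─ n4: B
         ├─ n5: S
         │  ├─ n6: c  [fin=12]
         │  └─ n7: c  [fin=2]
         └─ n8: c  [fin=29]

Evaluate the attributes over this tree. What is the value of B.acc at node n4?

1. n1.fin = 27  [terminal]
2. n2.val = 19  [c.fin - 8]
3. n2.sig = -8  [c.fin - 35]
4. n3.val = 3  [C₀.sig * 3 + 27]
5. n3.sig = 18  [C₀.sig + C₀.val + 7]
6. n4.wid = true  [true]
7. n4.depth = 4  [C.val + 1]
8. n6.fin = 12  [terminal]
9. n7.fin = 2  [terminal]
10. n5.idx = "mp"  ["mp"]
11. n5.off = true  [c₁.fin == 2]
12. n8.fin = 29  [terminal]
13. n4.acc = 22  [c.fin + B.depth - 11]
14. n3.depth = 6  [C.sig + C.val - 15]
15. n2.depth = -6  [C₀.sig + 2]
16. n0.idx = "kx"  ["kx"]
17. n0.off = false  [c.fin > 27]

22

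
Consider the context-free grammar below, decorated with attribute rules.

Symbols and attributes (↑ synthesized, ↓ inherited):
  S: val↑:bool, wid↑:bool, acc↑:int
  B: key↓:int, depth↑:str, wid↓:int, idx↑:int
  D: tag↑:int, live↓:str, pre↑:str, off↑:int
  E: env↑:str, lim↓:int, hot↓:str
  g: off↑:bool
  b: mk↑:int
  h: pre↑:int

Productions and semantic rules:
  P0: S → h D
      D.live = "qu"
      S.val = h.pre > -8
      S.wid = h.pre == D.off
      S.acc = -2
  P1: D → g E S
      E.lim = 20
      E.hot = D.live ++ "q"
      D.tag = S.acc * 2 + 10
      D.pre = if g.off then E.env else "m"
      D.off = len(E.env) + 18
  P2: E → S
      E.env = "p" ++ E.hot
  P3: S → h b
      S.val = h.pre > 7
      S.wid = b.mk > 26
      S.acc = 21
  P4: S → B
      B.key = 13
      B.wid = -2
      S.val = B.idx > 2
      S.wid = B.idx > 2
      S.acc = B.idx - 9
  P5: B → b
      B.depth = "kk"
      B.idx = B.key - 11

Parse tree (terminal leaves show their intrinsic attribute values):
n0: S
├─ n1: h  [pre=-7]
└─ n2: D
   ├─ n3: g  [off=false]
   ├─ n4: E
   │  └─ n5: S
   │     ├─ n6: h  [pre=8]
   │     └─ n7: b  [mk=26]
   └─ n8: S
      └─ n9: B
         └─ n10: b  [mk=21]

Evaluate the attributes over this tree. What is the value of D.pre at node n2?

"m"

1. n1.pre = -7  [terminal]
2. n2.live = "qu"  ["qu"]
3. n3.off = false  [terminal]
4. n4.lim = 20  [20]
5. n4.hot = "quq"  [D.live ++ "q"]
6. n6.pre = 8  [terminal]
7. n7.mk = 26  [terminal]
8. n5.val = true  [h.pre > 7]
9. n5.wid = false  [b.mk > 26]
10. n5.acc = 21  [21]
11. n4.env = "pquq"  ["p" ++ E.hot]
12. n9.key = 13  [13]
13. n9.wid = -2  [-2]
14. n10.mk = 21  [terminal]
15. n9.depth = "kk"  ["kk"]
16. n9.idx = 2  [B.key - 11]
17. n8.val = false  [B.idx > 2]
18. n8.wid = false  [B.idx > 2]
19. n8.acc = -7  [B.idx - 9]
20. n2.tag = -4  [S.acc * 2 + 10]
21. n2.pre = "m"  [if g.off then E.env else "m"]
22. n2.off = 22  [len(E.env) + 18]
23. n0.val = true  [h.pre > -8]
24. n0.wid = false  [h.pre == D.off]
25. n0.acc = -2  [-2]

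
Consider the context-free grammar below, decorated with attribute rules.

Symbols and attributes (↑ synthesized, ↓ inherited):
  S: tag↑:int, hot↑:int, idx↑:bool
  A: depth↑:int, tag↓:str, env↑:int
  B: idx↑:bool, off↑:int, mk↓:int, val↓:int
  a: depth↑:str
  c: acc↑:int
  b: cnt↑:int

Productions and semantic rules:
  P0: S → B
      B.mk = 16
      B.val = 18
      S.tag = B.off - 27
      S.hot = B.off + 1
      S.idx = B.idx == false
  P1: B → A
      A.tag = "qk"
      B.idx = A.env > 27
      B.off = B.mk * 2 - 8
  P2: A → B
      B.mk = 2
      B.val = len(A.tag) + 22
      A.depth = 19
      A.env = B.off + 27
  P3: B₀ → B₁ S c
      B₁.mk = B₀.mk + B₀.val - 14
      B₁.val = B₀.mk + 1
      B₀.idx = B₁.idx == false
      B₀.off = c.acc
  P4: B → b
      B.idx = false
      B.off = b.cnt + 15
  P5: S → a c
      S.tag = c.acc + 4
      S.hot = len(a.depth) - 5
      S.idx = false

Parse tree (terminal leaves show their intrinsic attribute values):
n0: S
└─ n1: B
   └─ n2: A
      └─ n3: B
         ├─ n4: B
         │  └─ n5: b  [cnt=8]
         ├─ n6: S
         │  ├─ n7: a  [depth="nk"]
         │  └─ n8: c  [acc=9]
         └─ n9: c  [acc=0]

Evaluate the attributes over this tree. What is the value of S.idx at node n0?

1. n1.mk = 16  [16]
2. n1.val = 18  [18]
3. n2.tag = "qk"  ["qk"]
4. n3.mk = 2  [2]
5. n3.val = 24  [len(A.tag) + 22]
6. n4.mk = 12  [B₀.mk + B₀.val - 14]
7. n4.val = 3  [B₀.mk + 1]
8. n5.cnt = 8  [terminal]
9. n4.idx = false  [false]
10. n4.off = 23  [b.cnt + 15]
11. n7.depth = "nk"  [terminal]
12. n8.acc = 9  [terminal]
13. n6.tag = 13  [c.acc + 4]
14. n6.hot = -3  [len(a.depth) - 5]
15. n6.idx = false  [false]
16. n9.acc = 0  [terminal]
17. n3.idx = true  [B₁.idx == false]
18. n3.off = 0  [c.acc]
19. n2.depth = 19  [19]
20. n2.env = 27  [B.off + 27]
21. n1.idx = false  [A.env > 27]
22. n1.off = 24  [B.mk * 2 - 8]
23. n0.tag = -3  [B.off - 27]
24. n0.hot = 25  [B.off + 1]
25. n0.idx = true  [B.idx == false]

true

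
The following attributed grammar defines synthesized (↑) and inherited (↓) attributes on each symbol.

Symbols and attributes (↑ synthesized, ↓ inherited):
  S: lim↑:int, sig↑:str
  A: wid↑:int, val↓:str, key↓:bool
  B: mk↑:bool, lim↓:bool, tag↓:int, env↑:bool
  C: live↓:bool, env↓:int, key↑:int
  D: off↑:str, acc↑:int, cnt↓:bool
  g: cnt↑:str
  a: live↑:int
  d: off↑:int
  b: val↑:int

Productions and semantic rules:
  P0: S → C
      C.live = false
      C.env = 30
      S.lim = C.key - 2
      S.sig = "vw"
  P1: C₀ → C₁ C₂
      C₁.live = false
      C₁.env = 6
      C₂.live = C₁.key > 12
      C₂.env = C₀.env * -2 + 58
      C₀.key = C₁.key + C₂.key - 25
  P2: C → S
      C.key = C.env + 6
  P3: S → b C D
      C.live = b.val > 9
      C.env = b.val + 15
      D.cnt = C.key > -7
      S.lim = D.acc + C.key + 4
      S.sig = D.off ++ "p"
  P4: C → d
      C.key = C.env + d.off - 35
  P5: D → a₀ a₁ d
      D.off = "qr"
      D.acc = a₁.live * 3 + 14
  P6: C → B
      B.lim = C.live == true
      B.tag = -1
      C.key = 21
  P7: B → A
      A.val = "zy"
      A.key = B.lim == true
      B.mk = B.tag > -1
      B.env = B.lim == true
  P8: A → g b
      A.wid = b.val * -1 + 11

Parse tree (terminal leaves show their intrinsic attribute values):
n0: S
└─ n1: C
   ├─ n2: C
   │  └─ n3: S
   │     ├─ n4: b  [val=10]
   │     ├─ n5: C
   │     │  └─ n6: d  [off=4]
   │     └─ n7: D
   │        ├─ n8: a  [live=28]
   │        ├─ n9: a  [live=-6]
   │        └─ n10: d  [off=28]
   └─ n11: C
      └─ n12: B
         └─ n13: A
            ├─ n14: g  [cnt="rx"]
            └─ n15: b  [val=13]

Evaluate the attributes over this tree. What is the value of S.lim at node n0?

1. n1.live = false  [false]
2. n1.env = 30  [30]
3. n2.live = false  [false]
4. n2.env = 6  [6]
5. n4.val = 10  [terminal]
6. n5.live = true  [b.val > 9]
7. n5.env = 25  [b.val + 15]
8. n6.off = 4  [terminal]
9. n5.key = -6  [C.env + d.off - 35]
10. n7.cnt = true  [C.key > -7]
11. n8.live = 28  [terminal]
12. n9.live = -6  [terminal]
13. n10.off = 28  [terminal]
14. n7.off = "qr"  ["qr"]
15. n7.acc = -4  [a₁.live * 3 + 14]
16. n3.lim = -6  [D.acc + C.key + 4]
17. n3.sig = "qrp"  [D.off ++ "p"]
18. n2.key = 12  [C.env + 6]
19. n11.live = false  [C₁.key > 12]
20. n11.env = -2  [C₀.env * -2 + 58]
21. n12.lim = false  [C.live == true]
22. n12.tag = -1  [-1]
23. n13.val = "zy"  ["zy"]
24. n13.key = false  [B.lim == true]
25. n14.cnt = "rx"  [terminal]
26. n15.val = 13  [terminal]
27. n13.wid = -2  [b.val * -1 + 11]
28. n12.mk = false  [B.tag > -1]
29. n12.env = false  [B.lim == true]
30. n11.key = 21  [21]
31. n1.key = 8  [C₁.key + C₂.key - 25]
32. n0.lim = 6  [C.key - 2]
33. n0.sig = "vw"  ["vw"]

6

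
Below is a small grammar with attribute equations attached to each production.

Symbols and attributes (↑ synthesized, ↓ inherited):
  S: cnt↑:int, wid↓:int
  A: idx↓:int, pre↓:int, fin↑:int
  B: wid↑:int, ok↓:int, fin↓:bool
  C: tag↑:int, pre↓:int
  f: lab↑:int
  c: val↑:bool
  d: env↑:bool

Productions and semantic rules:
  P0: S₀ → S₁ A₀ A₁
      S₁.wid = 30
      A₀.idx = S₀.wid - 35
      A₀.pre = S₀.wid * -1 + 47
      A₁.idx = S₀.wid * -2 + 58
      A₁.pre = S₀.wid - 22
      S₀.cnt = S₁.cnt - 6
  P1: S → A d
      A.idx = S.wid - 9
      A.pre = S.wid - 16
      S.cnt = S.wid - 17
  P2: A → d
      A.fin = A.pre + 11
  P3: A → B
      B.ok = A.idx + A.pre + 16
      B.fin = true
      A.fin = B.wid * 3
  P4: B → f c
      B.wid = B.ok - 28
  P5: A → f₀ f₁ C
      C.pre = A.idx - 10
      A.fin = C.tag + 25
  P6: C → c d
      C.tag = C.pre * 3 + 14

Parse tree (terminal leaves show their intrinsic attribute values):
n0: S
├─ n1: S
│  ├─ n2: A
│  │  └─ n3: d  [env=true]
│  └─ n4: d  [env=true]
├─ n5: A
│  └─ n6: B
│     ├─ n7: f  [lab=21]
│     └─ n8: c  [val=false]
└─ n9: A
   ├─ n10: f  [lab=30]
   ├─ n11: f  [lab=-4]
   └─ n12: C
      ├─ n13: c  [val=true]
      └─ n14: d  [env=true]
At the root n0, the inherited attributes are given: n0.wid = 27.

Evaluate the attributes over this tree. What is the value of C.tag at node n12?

-4

1. n0.wid = 27  [given at root]
2. n1.wid = 30  [30]
3. n2.idx = 21  [S.wid - 9]
4. n2.pre = 14  [S.wid - 16]
5. n3.env = true  [terminal]
6. n2.fin = 25  [A.pre + 11]
7. n4.env = true  [terminal]
8. n1.cnt = 13  [S.wid - 17]
9. n5.idx = -8  [S₀.wid - 35]
10. n5.pre = 20  [S₀.wid * -1 + 47]
11. n6.ok = 28  [A.idx + A.pre + 16]
12. n6.fin = true  [true]
13. n7.lab = 21  [terminal]
14. n8.val = false  [terminal]
15. n6.wid = 0  [B.ok - 28]
16. n5.fin = 0  [B.wid * 3]
17. n9.idx = 4  [S₀.wid * -2 + 58]
18. n9.pre = 5  [S₀.wid - 22]
19. n10.lab = 30  [terminal]
20. n11.lab = -4  [terminal]
21. n12.pre = -6  [A.idx - 10]
22. n13.val = true  [terminal]
23. n14.env = true  [terminal]
24. n12.tag = -4  [C.pre * 3 + 14]
25. n9.fin = 21  [C.tag + 25]
26. n0.cnt = 7  [S₁.cnt - 6]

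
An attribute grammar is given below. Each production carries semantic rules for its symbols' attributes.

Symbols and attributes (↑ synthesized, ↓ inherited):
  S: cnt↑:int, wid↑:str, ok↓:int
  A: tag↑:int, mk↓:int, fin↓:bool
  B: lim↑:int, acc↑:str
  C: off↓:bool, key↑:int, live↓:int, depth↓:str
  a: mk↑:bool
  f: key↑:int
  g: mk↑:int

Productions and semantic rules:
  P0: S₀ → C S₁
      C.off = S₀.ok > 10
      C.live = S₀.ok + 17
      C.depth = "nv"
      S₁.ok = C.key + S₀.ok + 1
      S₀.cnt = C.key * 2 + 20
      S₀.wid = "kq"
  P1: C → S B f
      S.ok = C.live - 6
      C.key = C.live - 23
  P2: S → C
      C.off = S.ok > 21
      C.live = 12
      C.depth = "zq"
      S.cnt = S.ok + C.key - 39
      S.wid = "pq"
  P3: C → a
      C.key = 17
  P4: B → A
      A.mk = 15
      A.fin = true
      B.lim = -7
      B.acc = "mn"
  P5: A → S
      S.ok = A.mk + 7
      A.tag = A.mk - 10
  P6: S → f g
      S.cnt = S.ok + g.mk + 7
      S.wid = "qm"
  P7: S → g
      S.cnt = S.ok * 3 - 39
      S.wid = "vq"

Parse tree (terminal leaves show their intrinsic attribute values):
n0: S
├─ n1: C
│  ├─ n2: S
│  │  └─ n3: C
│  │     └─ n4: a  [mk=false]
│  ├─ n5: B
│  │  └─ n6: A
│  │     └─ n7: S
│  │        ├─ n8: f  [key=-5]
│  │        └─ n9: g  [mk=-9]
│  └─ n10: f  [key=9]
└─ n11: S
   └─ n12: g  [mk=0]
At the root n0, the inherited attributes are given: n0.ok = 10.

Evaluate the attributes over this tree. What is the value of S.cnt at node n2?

-1

1. n0.ok = 10  [given at root]
2. n1.off = false  [S₀.ok > 10]
3. n1.live = 27  [S₀.ok + 17]
4. n1.depth = "nv"  ["nv"]
5. n2.ok = 21  [C.live - 6]
6. n3.off = false  [S.ok > 21]
7. n3.live = 12  [12]
8. n3.depth = "zq"  ["zq"]
9. n4.mk = false  [terminal]
10. n3.key = 17  [17]
11. n2.cnt = -1  [S.ok + C.key - 39]
12. n2.wid = "pq"  ["pq"]
13. n6.mk = 15  [15]
14. n6.fin = true  [true]
15. n7.ok = 22  [A.mk + 7]
16. n8.key = -5  [terminal]
17. n9.mk = -9  [terminal]
18. n7.cnt = 20  [S.ok + g.mk + 7]
19. n7.wid = "qm"  ["qm"]
20. n6.tag = 5  [A.mk - 10]
21. n5.lim = -7  [-7]
22. n5.acc = "mn"  ["mn"]
23. n10.key = 9  [terminal]
24. n1.key = 4  [C.live - 23]
25. n11.ok = 15  [C.key + S₀.ok + 1]
26. n12.mk = 0  [terminal]
27. n11.cnt = 6  [S.ok * 3 - 39]
28. n11.wid = "vq"  ["vq"]
29. n0.cnt = 28  [C.key * 2 + 20]
30. n0.wid = "kq"  ["kq"]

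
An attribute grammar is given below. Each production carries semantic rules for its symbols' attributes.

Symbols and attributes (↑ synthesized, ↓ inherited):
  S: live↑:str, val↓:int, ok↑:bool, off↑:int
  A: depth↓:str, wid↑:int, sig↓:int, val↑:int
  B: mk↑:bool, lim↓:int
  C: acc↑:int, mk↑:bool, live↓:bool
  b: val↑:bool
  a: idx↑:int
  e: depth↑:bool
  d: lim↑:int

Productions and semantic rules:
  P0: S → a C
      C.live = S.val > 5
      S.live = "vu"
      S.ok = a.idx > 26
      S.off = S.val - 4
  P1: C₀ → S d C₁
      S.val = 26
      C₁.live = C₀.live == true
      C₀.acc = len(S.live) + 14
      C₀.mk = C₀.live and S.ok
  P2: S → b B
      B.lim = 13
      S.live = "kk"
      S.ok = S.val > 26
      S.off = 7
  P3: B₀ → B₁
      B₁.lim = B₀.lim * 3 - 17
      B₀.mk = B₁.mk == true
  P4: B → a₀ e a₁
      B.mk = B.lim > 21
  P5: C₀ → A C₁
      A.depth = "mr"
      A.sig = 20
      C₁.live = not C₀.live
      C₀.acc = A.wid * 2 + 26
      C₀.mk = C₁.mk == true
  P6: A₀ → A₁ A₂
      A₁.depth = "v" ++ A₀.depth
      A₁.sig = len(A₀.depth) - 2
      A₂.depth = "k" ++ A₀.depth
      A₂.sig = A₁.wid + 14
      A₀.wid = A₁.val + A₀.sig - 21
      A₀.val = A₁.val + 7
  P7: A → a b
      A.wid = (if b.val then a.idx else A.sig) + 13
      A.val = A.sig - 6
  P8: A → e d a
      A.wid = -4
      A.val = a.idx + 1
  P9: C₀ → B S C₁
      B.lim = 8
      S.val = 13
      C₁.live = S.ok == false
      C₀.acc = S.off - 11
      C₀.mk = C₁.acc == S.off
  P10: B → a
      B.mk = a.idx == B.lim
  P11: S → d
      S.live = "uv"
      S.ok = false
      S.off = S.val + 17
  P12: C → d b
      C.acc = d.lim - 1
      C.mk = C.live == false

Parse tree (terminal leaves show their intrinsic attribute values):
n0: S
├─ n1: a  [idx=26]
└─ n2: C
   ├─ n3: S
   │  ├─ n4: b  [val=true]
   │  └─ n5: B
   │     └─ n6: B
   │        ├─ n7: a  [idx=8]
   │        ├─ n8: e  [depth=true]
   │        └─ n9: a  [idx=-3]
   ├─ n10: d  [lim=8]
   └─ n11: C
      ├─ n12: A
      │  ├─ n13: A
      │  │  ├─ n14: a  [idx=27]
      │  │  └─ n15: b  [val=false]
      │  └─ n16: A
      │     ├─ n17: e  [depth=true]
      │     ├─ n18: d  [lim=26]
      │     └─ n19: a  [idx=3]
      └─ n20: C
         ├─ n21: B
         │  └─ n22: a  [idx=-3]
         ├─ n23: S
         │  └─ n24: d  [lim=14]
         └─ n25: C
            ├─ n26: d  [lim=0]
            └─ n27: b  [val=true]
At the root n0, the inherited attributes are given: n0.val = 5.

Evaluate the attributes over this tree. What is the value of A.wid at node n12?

1. n0.val = 5  [given at root]
2. n1.idx = 26  [terminal]
3. n2.live = false  [S.val > 5]
4. n3.val = 26  [26]
5. n4.val = true  [terminal]
6. n5.lim = 13  [13]
7. n6.lim = 22  [B₀.lim * 3 - 17]
8. n7.idx = 8  [terminal]
9. n8.depth = true  [terminal]
10. n9.idx = -3  [terminal]
11. n6.mk = true  [B.lim > 21]
12. n5.mk = true  [B₁.mk == true]
13. n3.live = "kk"  ["kk"]
14. n3.ok = false  [S.val > 26]
15. n3.off = 7  [7]
16. n10.lim = 8  [terminal]
17. n11.live = false  [C₀.live == true]
18. n12.depth = "mr"  ["mr"]
19. n12.sig = 20  [20]
20. n13.depth = "vmr"  ["v" ++ A₀.depth]
21. n13.sig = 0  [len(A₀.depth) - 2]
22. n14.idx = 27  [terminal]
23. n15.val = false  [terminal]
24. n13.wid = 13  [(if b.val then a.idx else A.sig) + 13]
25. n13.val = -6  [A.sig - 6]
26. n16.depth = "kmr"  ["k" ++ A₀.depth]
27. n16.sig = 27  [A₁.wid + 14]
28. n17.depth = true  [terminal]
29. n18.lim = 26  [terminal]
30. n19.idx = 3  [terminal]
31. n16.wid = -4  [-4]
32. n16.val = 4  [a.idx + 1]
33. n12.wid = -7  [A₁.val + A₀.sig - 21]
34. n12.val = 1  [A₁.val + 7]
35. n20.live = true  [not C₀.live]
36. n21.lim = 8  [8]
37. n22.idx = -3  [terminal]
38. n21.mk = false  [a.idx == B.lim]
39. n23.val = 13  [13]
40. n24.lim = 14  [terminal]
41. n23.live = "uv"  ["uv"]
42. n23.ok = false  [false]
43. n23.off = 30  [S.val + 17]
44. n25.live = true  [S.ok == false]
45. n26.lim = 0  [terminal]
46. n27.val = true  [terminal]
47. n25.acc = -1  [d.lim - 1]
48. n25.mk = false  [C.live == false]
49. n20.acc = 19  [S.off - 11]
50. n20.mk = false  [C₁.acc == S.off]
51. n11.acc = 12  [A.wid * 2 + 26]
52. n11.mk = false  [C₁.mk == true]
53. n2.acc = 16  [len(S.live) + 14]
54. n2.mk = false  [C₀.live and S.ok]
55. n0.live = "vu"  ["vu"]
56. n0.ok = false  [a.idx > 26]
57. n0.off = 1  [S.val - 4]

-7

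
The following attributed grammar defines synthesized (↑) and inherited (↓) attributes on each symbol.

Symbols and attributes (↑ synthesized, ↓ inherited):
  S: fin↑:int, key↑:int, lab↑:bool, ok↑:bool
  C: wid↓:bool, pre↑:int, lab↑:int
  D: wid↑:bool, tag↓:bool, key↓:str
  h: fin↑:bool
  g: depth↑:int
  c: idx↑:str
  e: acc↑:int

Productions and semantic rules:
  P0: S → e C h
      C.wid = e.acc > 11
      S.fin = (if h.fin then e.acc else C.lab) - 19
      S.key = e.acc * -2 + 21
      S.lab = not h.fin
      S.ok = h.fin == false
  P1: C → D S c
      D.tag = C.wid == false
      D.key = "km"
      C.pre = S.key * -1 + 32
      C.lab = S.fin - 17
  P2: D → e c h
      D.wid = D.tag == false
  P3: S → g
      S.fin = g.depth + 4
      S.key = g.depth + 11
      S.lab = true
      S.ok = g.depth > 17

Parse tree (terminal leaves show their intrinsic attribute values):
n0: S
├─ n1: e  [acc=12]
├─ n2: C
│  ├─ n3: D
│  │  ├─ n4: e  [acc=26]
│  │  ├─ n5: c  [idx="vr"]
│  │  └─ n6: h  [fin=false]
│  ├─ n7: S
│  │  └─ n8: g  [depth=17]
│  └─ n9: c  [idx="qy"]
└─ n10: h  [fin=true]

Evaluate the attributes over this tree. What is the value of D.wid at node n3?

true

1. n1.acc = 12  [terminal]
2. n2.wid = true  [e.acc > 11]
3. n3.tag = false  [C.wid == false]
4. n3.key = "km"  ["km"]
5. n4.acc = 26  [terminal]
6. n5.idx = "vr"  [terminal]
7. n6.fin = false  [terminal]
8. n3.wid = true  [D.tag == false]
9. n8.depth = 17  [terminal]
10. n7.fin = 21  [g.depth + 4]
11. n7.key = 28  [g.depth + 11]
12. n7.lab = true  [true]
13. n7.ok = false  [g.depth > 17]
14. n9.idx = "qy"  [terminal]
15. n2.pre = 4  [S.key * -1 + 32]
16. n2.lab = 4  [S.fin - 17]
17. n10.fin = true  [terminal]
18. n0.fin = -7  [(if h.fin then e.acc else C.lab) - 19]
19. n0.key = -3  [e.acc * -2 + 21]
20. n0.lab = false  [not h.fin]
21. n0.ok = false  [h.fin == false]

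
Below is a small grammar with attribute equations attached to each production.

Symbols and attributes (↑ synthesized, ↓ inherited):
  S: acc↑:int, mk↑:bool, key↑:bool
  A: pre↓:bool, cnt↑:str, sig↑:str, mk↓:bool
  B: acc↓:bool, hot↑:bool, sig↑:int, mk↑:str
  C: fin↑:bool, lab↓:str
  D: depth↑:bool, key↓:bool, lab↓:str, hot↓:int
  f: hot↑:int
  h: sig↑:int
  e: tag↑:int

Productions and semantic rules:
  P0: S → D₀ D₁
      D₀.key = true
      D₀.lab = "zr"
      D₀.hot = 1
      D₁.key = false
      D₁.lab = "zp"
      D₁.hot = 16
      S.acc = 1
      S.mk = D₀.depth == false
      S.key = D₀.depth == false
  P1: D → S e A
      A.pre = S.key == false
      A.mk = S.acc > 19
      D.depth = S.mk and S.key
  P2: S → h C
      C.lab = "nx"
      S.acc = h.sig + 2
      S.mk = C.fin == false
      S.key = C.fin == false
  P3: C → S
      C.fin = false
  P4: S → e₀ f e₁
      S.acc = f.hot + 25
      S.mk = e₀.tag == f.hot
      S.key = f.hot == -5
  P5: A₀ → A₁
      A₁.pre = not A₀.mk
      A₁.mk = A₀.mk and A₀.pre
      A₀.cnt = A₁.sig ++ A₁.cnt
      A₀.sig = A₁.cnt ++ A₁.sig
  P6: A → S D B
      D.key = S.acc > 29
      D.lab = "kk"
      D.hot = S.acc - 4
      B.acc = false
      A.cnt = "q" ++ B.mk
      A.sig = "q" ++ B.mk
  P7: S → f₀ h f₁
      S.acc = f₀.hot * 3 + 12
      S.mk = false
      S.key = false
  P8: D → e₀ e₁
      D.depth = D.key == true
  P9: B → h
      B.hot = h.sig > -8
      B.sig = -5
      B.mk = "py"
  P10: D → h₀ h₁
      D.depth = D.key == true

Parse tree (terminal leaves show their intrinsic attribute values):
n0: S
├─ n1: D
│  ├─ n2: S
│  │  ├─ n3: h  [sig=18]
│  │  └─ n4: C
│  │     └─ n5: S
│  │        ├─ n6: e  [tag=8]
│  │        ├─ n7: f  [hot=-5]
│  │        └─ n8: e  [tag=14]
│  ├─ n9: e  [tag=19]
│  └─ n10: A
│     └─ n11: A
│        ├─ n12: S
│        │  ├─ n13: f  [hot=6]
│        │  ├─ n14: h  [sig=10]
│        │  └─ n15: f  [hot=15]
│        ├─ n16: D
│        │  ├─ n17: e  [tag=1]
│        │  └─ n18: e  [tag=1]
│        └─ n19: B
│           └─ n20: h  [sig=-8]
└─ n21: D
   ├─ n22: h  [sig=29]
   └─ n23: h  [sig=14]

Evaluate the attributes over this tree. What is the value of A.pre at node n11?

1. n1.key = true  [true]
2. n1.lab = "zr"  ["zr"]
3. n1.hot = 1  [1]
4. n3.sig = 18  [terminal]
5. n4.lab = "nx"  ["nx"]
6. n6.tag = 8  [terminal]
7. n7.hot = -5  [terminal]
8. n8.tag = 14  [terminal]
9. n5.acc = 20  [f.hot + 25]
10. n5.mk = false  [e₀.tag == f.hot]
11. n5.key = true  [f.hot == -5]
12. n4.fin = false  [false]
13. n2.acc = 20  [h.sig + 2]
14. n2.mk = true  [C.fin == false]
15. n2.key = true  [C.fin == false]
16. n9.tag = 19  [terminal]
17. n10.pre = false  [S.key == false]
18. n10.mk = true  [S.acc > 19]
19. n11.pre = false  [not A₀.mk]
20. n11.mk = false  [A₀.mk and A₀.pre]
21. n13.hot = 6  [terminal]
22. n14.sig = 10  [terminal]
23. n15.hot = 15  [terminal]
24. n12.acc = 30  [f₀.hot * 3 + 12]
25. n12.mk = false  [false]
26. n12.key = false  [false]
27. n16.key = true  [S.acc > 29]
28. n16.lab = "kk"  ["kk"]
29. n16.hot = 26  [S.acc - 4]
30. n17.tag = 1  [terminal]
31. n18.tag = 1  [terminal]
32. n16.depth = true  [D.key == true]
33. n19.acc = false  [false]
34. n20.sig = -8  [terminal]
35. n19.hot = false  [h.sig > -8]
36. n19.sig = -5  [-5]
37. n19.mk = "py"  ["py"]
38. n11.cnt = "qpy"  ["q" ++ B.mk]
39. n11.sig = "qpy"  ["q" ++ B.mk]
40. n10.cnt = "qpyqpy"  [A₁.sig ++ A₁.cnt]
41. n10.sig = "qpyqpy"  [A₁.cnt ++ A₁.sig]
42. n1.depth = true  [S.mk and S.key]
43. n21.key = false  [false]
44. n21.lab = "zp"  ["zp"]
45. n21.hot = 16  [16]
46. n22.sig = 29  [terminal]
47. n23.sig = 14  [terminal]
48. n21.depth = false  [D.key == true]
49. n0.acc = 1  [1]
50. n0.mk = false  [D₀.depth == false]
51. n0.key = false  [D₀.depth == false]

false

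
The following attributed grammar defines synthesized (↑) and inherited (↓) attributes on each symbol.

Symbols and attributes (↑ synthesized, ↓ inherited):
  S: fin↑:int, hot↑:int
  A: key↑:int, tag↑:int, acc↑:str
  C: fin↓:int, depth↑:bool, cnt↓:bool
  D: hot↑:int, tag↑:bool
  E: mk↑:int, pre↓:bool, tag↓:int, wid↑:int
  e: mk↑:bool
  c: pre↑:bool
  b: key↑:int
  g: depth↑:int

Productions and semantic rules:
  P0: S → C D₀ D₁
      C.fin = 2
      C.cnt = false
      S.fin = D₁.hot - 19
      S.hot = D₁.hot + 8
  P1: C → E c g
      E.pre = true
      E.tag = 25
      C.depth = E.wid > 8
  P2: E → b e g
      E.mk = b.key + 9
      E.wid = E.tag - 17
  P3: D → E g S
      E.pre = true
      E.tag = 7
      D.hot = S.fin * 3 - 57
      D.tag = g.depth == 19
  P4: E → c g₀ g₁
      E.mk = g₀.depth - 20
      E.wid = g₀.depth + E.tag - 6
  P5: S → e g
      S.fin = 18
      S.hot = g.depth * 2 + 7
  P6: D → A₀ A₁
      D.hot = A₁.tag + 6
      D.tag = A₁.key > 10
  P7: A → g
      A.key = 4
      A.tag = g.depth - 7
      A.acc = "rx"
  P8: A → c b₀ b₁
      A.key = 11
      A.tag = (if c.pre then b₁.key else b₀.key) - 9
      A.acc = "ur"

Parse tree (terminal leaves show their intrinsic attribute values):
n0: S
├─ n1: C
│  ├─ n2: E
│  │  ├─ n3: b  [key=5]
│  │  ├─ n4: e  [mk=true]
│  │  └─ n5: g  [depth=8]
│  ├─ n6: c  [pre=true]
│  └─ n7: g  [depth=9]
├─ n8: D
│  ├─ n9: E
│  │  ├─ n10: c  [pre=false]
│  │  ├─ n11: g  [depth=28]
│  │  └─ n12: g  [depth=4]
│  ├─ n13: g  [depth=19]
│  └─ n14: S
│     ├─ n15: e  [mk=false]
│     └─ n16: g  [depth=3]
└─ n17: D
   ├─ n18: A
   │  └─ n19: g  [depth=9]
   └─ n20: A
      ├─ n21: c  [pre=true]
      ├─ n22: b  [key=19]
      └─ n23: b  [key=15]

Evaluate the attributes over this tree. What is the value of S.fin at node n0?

-7

1. n1.fin = 2  [2]
2. n1.cnt = false  [false]
3. n2.pre = true  [true]
4. n2.tag = 25  [25]
5. n3.key = 5  [terminal]
6. n4.mk = true  [terminal]
7. n5.depth = 8  [terminal]
8. n2.mk = 14  [b.key + 9]
9. n2.wid = 8  [E.tag - 17]
10. n6.pre = true  [terminal]
11. n7.depth = 9  [terminal]
12. n1.depth = false  [E.wid > 8]
13. n9.pre = true  [true]
14. n9.tag = 7  [7]
15. n10.pre = false  [terminal]
16. n11.depth = 28  [terminal]
17. n12.depth = 4  [terminal]
18. n9.mk = 8  [g₀.depth - 20]
19. n9.wid = 29  [g₀.depth + E.tag - 6]
20. n13.depth = 19  [terminal]
21. n15.mk = false  [terminal]
22. n16.depth = 3  [terminal]
23. n14.fin = 18  [18]
24. n14.hot = 13  [g.depth * 2 + 7]
25. n8.hot = -3  [S.fin * 3 - 57]
26. n8.tag = true  [g.depth == 19]
27. n19.depth = 9  [terminal]
28. n18.key = 4  [4]
29. n18.tag = 2  [g.depth - 7]
30. n18.acc = "rx"  ["rx"]
31. n21.pre = true  [terminal]
32. n22.key = 19  [terminal]
33. n23.key = 15  [terminal]
34. n20.key = 11  [11]
35. n20.tag = 6  [(if c.pre then b₁.key else b₀.key) - 9]
36. n20.acc = "ur"  ["ur"]
37. n17.hot = 12  [A₁.tag + 6]
38. n17.tag = true  [A₁.key > 10]
39. n0.fin = -7  [D₁.hot - 19]
40. n0.hot = 20  [D₁.hot + 8]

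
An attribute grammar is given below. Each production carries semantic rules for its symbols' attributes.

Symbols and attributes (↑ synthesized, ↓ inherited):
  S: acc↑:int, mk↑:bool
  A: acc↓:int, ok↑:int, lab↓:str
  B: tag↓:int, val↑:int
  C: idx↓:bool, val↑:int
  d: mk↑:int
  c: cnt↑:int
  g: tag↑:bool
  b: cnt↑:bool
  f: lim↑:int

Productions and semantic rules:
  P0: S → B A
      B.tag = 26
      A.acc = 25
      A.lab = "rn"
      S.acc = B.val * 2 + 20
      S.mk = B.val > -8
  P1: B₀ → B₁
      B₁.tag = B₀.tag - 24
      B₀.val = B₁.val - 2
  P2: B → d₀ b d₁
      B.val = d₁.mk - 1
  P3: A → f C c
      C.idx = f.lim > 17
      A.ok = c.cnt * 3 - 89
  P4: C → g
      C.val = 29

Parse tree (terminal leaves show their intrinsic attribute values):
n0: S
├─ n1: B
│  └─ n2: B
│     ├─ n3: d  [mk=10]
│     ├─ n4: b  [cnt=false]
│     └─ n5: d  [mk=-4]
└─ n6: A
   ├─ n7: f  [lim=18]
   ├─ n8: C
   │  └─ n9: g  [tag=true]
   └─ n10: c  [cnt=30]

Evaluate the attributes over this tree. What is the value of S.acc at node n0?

1. n1.tag = 26  [26]
2. n2.tag = 2  [B₀.tag - 24]
3. n3.mk = 10  [terminal]
4. n4.cnt = false  [terminal]
5. n5.mk = -4  [terminal]
6. n2.val = -5  [d₁.mk - 1]
7. n1.val = -7  [B₁.val - 2]
8. n6.acc = 25  [25]
9. n6.lab = "rn"  ["rn"]
10. n7.lim = 18  [terminal]
11. n8.idx = true  [f.lim > 17]
12. n9.tag = true  [terminal]
13. n8.val = 29  [29]
14. n10.cnt = 30  [terminal]
15. n6.ok = 1  [c.cnt * 3 - 89]
16. n0.acc = 6  [B.val * 2 + 20]
17. n0.mk = true  [B.val > -8]

6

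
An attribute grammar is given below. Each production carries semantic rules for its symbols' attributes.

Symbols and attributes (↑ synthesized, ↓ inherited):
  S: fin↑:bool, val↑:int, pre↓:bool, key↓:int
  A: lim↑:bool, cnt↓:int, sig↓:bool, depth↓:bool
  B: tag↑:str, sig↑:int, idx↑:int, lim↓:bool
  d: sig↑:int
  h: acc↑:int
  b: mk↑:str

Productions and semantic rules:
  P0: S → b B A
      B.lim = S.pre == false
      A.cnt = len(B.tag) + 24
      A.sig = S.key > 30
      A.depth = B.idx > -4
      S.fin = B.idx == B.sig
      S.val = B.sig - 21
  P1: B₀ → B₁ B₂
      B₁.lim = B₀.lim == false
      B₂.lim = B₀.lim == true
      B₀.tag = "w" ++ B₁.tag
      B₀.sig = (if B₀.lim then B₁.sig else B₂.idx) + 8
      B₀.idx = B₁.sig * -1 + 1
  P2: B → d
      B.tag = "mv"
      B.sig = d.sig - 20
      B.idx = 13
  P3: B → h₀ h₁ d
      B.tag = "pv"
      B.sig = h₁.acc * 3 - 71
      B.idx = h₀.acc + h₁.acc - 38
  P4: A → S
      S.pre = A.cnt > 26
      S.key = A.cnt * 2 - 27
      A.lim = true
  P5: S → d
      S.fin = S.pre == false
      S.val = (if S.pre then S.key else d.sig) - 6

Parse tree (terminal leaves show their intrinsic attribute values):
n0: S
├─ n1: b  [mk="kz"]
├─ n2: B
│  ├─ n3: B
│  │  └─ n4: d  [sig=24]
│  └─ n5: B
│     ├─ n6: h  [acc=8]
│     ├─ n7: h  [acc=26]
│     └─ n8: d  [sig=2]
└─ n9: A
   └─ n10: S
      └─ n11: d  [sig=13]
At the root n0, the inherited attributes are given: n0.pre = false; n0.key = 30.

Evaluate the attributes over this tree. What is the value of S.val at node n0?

-9

1. n0.pre = false  [given at root]
2. n0.key = 30  [given at root]
3. n1.mk = "kz"  [terminal]
4. n2.lim = true  [S.pre == false]
5. n3.lim = false  [B₀.lim == false]
6. n4.sig = 24  [terminal]
7. n3.tag = "mv"  ["mv"]
8. n3.sig = 4  [d.sig - 20]
9. n3.idx = 13  [13]
10. n5.lim = true  [B₀.lim == true]
11. n6.acc = 8  [terminal]
12. n7.acc = 26  [terminal]
13. n8.sig = 2  [terminal]
14. n5.tag = "pv"  ["pv"]
15. n5.sig = 7  [h₁.acc * 3 - 71]
16. n5.idx = -4  [h₀.acc + h₁.acc - 38]
17. n2.tag = "wmv"  ["w" ++ B₁.tag]
18. n2.sig = 12  [(if B₀.lim then B₁.sig else B₂.idx) + 8]
19. n2.idx = -3  [B₁.sig * -1 + 1]
20. n9.cnt = 27  [len(B.tag) + 24]
21. n9.sig = false  [S.key > 30]
22. n9.depth = true  [B.idx > -4]
23. n10.pre = true  [A.cnt > 26]
24. n10.key = 27  [A.cnt * 2 - 27]
25. n11.sig = 13  [terminal]
26. n10.fin = false  [S.pre == false]
27. n10.val = 21  [(if S.pre then S.key else d.sig) - 6]
28. n9.lim = true  [true]
29. n0.fin = false  [B.idx == B.sig]
30. n0.val = -9  [B.sig - 21]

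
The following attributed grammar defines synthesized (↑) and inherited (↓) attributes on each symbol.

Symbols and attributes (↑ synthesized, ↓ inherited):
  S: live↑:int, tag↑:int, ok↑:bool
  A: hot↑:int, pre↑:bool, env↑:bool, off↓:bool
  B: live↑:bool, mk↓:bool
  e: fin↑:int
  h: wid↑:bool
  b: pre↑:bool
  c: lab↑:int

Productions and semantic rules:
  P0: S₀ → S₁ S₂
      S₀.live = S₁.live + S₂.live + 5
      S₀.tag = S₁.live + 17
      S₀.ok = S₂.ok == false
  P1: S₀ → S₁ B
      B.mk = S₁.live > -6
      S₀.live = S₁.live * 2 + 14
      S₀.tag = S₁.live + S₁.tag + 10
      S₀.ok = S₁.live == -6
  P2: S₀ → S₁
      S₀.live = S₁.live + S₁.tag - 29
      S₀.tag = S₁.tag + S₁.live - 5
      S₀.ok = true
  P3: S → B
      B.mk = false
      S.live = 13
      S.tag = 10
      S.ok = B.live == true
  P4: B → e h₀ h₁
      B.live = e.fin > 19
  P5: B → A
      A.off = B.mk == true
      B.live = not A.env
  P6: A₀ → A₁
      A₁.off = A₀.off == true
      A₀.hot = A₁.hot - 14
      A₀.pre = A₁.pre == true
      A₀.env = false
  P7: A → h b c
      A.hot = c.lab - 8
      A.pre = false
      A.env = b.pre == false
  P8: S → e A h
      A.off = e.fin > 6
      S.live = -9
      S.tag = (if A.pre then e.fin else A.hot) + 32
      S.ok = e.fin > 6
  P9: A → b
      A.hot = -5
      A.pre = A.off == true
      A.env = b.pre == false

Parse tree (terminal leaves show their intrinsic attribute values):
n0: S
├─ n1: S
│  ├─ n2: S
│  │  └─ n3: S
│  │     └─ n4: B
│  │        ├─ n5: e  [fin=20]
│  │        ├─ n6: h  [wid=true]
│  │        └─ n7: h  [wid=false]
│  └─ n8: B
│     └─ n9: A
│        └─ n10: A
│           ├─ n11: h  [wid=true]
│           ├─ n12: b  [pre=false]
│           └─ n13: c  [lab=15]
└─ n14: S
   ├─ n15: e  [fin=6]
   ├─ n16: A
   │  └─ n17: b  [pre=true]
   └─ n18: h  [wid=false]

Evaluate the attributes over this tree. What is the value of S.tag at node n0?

1. n4.mk = false  [false]
2. n5.fin = 20  [terminal]
3. n6.wid = true  [terminal]
4. n7.wid = false  [terminal]
5. n4.live = true  [e.fin > 19]
6. n3.live = 13  [13]
7. n3.tag = 10  [10]
8. n3.ok = true  [B.live == true]
9. n2.live = -6  [S₁.live + S₁.tag - 29]
10. n2.tag = 18  [S₁.tag + S₁.live - 5]
11. n2.ok = true  [true]
12. n8.mk = false  [S₁.live > -6]
13. n9.off = false  [B.mk == true]
14. n10.off = false  [A₀.off == true]
15. n11.wid = true  [terminal]
16. n12.pre = false  [terminal]
17. n13.lab = 15  [terminal]
18. n10.hot = 7  [c.lab - 8]
19. n10.pre = false  [false]
20. n10.env = true  [b.pre == false]
21. n9.hot = -7  [A₁.hot - 14]
22. n9.pre = false  [A₁.pre == true]
23. n9.env = false  [false]
24. n8.live = true  [not A.env]
25. n1.live = 2  [S₁.live * 2 + 14]
26. n1.tag = 22  [S₁.live + S₁.tag + 10]
27. n1.ok = true  [S₁.live == -6]
28. n15.fin = 6  [terminal]
29. n16.off = false  [e.fin > 6]
30. n17.pre = true  [terminal]
31. n16.hot = -5  [-5]
32. n16.pre = false  [A.off == true]
33. n16.env = false  [b.pre == false]
34. n18.wid = false  [terminal]
35. n14.live = -9  [-9]
36. n14.tag = 27  [(if A.pre then e.fin else A.hot) + 32]
37. n14.ok = false  [e.fin > 6]
38. n0.live = -2  [S₁.live + S₂.live + 5]
39. n0.tag = 19  [S₁.live + 17]
40. n0.ok = true  [S₂.ok == false]

19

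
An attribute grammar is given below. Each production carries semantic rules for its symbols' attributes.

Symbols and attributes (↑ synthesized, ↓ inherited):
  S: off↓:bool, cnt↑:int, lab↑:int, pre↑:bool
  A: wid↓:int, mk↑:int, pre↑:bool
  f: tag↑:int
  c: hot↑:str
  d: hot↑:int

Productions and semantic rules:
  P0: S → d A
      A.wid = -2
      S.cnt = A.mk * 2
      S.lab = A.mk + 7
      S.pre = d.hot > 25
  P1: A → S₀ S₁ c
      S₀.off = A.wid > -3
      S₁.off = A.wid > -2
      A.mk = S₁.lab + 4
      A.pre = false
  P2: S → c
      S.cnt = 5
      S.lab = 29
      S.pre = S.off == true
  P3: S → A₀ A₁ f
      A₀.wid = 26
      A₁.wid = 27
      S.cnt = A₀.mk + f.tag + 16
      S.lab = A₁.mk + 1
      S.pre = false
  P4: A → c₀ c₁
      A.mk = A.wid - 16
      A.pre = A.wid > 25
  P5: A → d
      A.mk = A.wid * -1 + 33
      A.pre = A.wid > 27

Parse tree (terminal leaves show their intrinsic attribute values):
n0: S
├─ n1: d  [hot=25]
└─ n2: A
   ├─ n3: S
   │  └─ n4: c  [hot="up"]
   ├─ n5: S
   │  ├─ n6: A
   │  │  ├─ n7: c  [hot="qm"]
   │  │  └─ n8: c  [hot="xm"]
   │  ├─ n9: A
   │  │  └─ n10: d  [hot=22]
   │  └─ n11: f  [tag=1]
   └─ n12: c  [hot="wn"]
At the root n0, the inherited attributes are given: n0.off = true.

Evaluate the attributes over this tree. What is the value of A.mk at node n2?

11

1. n0.off = true  [given at root]
2. n1.hot = 25  [terminal]
3. n2.wid = -2  [-2]
4. n3.off = true  [A.wid > -3]
5. n4.hot = "up"  [terminal]
6. n3.cnt = 5  [5]
7. n3.lab = 29  [29]
8. n3.pre = true  [S.off == true]
9. n5.off = false  [A.wid > -2]
10. n6.wid = 26  [26]
11. n7.hot = "qm"  [terminal]
12. n8.hot = "xm"  [terminal]
13. n6.mk = 10  [A.wid - 16]
14. n6.pre = true  [A.wid > 25]
15. n9.wid = 27  [27]
16. n10.hot = 22  [terminal]
17. n9.mk = 6  [A.wid * -1 + 33]
18. n9.pre = false  [A.wid > 27]
19. n11.tag = 1  [terminal]
20. n5.cnt = 27  [A₀.mk + f.tag + 16]
21. n5.lab = 7  [A₁.mk + 1]
22. n5.pre = false  [false]
23. n12.hot = "wn"  [terminal]
24. n2.mk = 11  [S₁.lab + 4]
25. n2.pre = false  [false]
26. n0.cnt = 22  [A.mk * 2]
27. n0.lab = 18  [A.mk + 7]
28. n0.pre = false  [d.hot > 25]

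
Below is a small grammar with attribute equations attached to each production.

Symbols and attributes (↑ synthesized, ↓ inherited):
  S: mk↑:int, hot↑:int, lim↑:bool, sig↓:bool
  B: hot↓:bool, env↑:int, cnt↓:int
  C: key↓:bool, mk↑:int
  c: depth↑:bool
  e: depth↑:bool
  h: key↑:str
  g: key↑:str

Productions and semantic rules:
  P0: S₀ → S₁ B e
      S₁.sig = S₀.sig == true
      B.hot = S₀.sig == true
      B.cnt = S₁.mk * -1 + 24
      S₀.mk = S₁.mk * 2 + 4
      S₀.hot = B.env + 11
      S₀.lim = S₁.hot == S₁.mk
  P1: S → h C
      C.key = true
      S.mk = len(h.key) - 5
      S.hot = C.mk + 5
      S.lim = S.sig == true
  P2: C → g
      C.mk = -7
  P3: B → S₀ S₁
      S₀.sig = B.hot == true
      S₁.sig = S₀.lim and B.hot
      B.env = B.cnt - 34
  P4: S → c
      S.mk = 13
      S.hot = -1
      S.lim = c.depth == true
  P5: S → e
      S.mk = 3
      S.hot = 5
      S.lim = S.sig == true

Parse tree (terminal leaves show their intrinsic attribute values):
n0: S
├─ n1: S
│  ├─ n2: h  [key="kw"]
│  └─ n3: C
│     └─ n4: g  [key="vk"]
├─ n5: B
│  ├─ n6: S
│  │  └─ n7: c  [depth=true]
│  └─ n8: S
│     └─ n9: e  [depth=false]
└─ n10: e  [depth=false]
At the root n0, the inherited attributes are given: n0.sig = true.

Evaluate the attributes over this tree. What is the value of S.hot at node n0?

1. n0.sig = true  [given at root]
2. n1.sig = true  [S₀.sig == true]
3. n2.key = "kw"  [terminal]
4. n3.key = true  [true]
5. n4.key = "vk"  [terminal]
6. n3.mk = -7  [-7]
7. n1.mk = -3  [len(h.key) - 5]
8. n1.hot = -2  [C.mk + 5]
9. n1.lim = true  [S.sig == true]
10. n5.hot = true  [S₀.sig == true]
11. n5.cnt = 27  [S₁.mk * -1 + 24]
12. n6.sig = true  [B.hot == true]
13. n7.depth = true  [terminal]
14. n6.mk = 13  [13]
15. n6.hot = -1  [-1]
16. n6.lim = true  [c.depth == true]
17. n8.sig = true  [S₀.lim and B.hot]
18. n9.depth = false  [terminal]
19. n8.mk = 3  [3]
20. n8.hot = 5  [5]
21. n8.lim = true  [S.sig == true]
22. n5.env = -7  [B.cnt - 34]
23. n10.depth = false  [terminal]
24. n0.mk = -2  [S₁.mk * 2 + 4]
25. n0.hot = 4  [B.env + 11]
26. n0.lim = false  [S₁.hot == S₁.mk]

4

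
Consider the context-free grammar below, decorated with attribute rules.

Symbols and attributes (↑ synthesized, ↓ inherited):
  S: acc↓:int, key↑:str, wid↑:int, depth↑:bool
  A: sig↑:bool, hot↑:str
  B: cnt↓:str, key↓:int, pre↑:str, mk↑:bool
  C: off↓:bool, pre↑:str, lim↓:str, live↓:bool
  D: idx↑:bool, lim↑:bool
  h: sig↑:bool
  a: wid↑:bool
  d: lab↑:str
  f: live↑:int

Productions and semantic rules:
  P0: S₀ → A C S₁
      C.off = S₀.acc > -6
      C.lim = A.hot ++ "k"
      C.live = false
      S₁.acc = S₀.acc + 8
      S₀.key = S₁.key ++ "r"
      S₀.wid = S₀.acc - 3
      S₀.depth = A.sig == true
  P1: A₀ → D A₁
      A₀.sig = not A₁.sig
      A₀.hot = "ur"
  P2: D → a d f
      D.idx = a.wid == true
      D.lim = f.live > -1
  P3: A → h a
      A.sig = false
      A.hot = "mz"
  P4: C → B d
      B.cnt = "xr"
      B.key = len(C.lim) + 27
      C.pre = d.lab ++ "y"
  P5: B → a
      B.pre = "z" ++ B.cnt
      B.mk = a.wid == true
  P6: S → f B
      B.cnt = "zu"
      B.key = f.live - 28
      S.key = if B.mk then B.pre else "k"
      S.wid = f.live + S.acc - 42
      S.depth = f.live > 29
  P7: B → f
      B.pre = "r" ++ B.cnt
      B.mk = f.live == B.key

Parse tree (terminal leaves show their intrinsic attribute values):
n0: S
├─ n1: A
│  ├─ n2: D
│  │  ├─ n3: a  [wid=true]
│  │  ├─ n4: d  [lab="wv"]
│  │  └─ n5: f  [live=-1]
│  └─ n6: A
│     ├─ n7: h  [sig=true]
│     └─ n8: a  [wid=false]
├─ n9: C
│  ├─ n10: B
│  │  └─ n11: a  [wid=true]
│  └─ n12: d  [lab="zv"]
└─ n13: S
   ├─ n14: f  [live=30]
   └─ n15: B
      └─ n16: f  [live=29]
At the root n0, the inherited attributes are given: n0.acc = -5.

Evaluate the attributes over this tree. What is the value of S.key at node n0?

"kr"

1. n0.acc = -5  [given at root]
2. n3.wid = true  [terminal]
3. n4.lab = "wv"  [terminal]
4. n5.live = -1  [terminal]
5. n2.idx = true  [a.wid == true]
6. n2.lim = false  [f.live > -1]
7. n7.sig = true  [terminal]
8. n8.wid = false  [terminal]
9. n6.sig = false  [false]
10. n6.hot = "mz"  ["mz"]
11. n1.sig = true  [not A₁.sig]
12. n1.hot = "ur"  ["ur"]
13. n9.off = true  [S₀.acc > -6]
14. n9.lim = "urk"  [A.hot ++ "k"]
15. n9.live = false  [false]
16. n10.cnt = "xr"  ["xr"]
17. n10.key = 30  [len(C.lim) + 27]
18. n11.wid = true  [terminal]
19. n10.pre = "zxr"  ["z" ++ B.cnt]
20. n10.mk = true  [a.wid == true]
21. n12.lab = "zv"  [terminal]
22. n9.pre = "zvy"  [d.lab ++ "y"]
23. n13.acc = 3  [S₀.acc + 8]
24. n14.live = 30  [terminal]
25. n15.cnt = "zu"  ["zu"]
26. n15.key = 2  [f.live - 28]
27. n16.live = 29  [terminal]
28. n15.pre = "rzu"  ["r" ++ B.cnt]
29. n15.mk = false  [f.live == B.key]
30. n13.key = "k"  [if B.mk then B.pre else "k"]
31. n13.wid = -9  [f.live + S.acc - 42]
32. n13.depth = true  [f.live > 29]
33. n0.key = "kr"  [S₁.key ++ "r"]
34. n0.wid = -8  [S₀.acc - 3]
35. n0.depth = true  [A.sig == true]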